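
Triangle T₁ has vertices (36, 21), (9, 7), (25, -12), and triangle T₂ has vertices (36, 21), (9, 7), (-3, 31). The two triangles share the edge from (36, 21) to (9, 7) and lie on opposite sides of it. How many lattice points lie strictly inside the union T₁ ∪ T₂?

765

The union is the simple quadrilateral with vertices (36, 21), (25, -12), (9, 7), (-3, 31) in order.
The shoelace formula gives twice the area as |(36·(-12) − 25·21) + (25·7 − 9·(-12)) + (9·31 − (-3)·7) + ((-3)·21 − 36·31)| = 1553, so the area is 1553/2.
Along each edge there are gcd(|Δx|,|Δy|)+1 lattice points, so counting each shared vertex once the boundary has gcd(11,33) + gcd(16,19) + gcd(12,24) + gcd(39,10) = 11+1+12+1 = 25.
By Pick's theorem I = A − B/2 + 1 = 1553/2 − 25/2 + 1 = 765.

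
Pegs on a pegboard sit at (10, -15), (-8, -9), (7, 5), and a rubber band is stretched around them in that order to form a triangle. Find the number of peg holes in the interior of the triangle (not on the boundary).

Using the shoelace formula, 2A = |(10·(-9) − (-8)·(-15)) + ((-8)·5 − 7·(-9)) + (7·(-15) − 10·5)| = 342, so the area is 171.
Summing gcd(|Δx|,|Δy|) over the edges gives the boundary count: gcd(18,6) + gcd(15,14) + gcd(3,20) = 6+1+1 = 8.
By Pick's theorem A = I + B/2 − 1, so I = 171 − 8/2 + 1 = 168.

168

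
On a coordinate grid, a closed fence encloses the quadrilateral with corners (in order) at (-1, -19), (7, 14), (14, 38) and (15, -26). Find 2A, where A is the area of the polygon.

The shoelace formula gives twice the area as |((-1)·14 − 7·(-19)) + (7·38 − 14·14) + (14·(-26) − 15·38) + (15·(-19) − (-1)·(-26))| = 1056, so the area is 528.

1056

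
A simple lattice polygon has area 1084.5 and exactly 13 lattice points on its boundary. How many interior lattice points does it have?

1079

From Pick's theorem, I = A − B/2 + 1 = 1084.5 − 13/2 + 1 = 1079.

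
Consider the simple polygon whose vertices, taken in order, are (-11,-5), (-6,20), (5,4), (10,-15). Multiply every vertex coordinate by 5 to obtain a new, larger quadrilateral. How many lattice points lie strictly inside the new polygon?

8781

The shoelace formula gives twice the area as |[(-11)·20 − (-6)·(-5)] + [(-6)·4 − 5·20] + [5·(-15) − 10·4] + [10·(-5) − (-11)·(-15)]| = 704, so the area is 352.
The number of boundary lattice points is Σ gcd(|Δx|,|Δy|) = gcd(5,25) + gcd(11,16) + gcd(5,19) + gcd(21,10) = 5+1+1+1 = 8.
Scaling by 5 multiplies the area by 5² = 25 (so the new area is 8800) and multiplies the boundary lattice-point count by 5, giving 40.
By Pick's theorem, the interior count of the dilated polygon is 8800 − 40/2 + 1 = 8781.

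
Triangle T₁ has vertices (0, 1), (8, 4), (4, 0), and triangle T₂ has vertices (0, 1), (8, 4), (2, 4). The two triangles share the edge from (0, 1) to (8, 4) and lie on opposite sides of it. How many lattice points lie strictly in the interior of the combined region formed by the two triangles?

The union is the simple quadrilateral with vertices (0, 1), (4, 0), (8, 4), (2, 4) in order.
Using the shoelace formula, 2A = |(0·0 − 4·1) + (4·4 − 8·0) + (8·4 − 2·4) + (2·1 − 0·4)| = 38, so the area is 19.
The number of boundary lattice points is Σ gcd(|Δx|,|Δy|) = gcd(4,1) + gcd(4,4) + gcd(6,0) + gcd(2,3) = 1+4+6+1 = 12.
By Pick's theorem I = A − B/2 + 1 = 19 − 12/2 + 1 = 14.

14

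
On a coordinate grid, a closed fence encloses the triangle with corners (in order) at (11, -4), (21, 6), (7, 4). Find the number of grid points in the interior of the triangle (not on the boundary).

53

By the shoelace formula, twice the signed area is |[11·6 − 21·(-4)] + [21·4 − 7·6] + [7·(-4) − 11·4]| = 120, so the area is 60.
Summing gcd(|Δx|,|Δy|) over the edges gives the boundary count: gcd(10,10) + gcd(14,2) + gcd(4,8) = 10+2+4 = 16.
Pick's theorem gives I = A − B/2 + 1 = 60 − 16/2 + 1 = 53.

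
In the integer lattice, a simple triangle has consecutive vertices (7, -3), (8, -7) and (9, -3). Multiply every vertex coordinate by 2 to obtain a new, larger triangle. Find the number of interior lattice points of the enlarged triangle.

The shoelace formula gives twice the area as |(7·(-7) − 8·(-3)) + (8·(-3) − 9·(-7)) + (9·(-3) − 7·(-3))| = 8, so the area is 4.
Summing gcd(|Δx|,|Δy|) over the edges gives the boundary count: gcd(1,4) + gcd(1,4) + gcd(2,0) = 1+1+2 = 4.
Scaling by 2 multiplies the area by 2² = 4 (so the new area is 16) and multiplies the boundary lattice-point count by 2, giving 8.
By Pick's theorem, the interior count of the dilated polygon is 16 − 8/2 + 1 = 13.

13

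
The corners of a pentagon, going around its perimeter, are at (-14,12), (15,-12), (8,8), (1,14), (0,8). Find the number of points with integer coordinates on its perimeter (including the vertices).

The number of boundary lattice points is Σ gcd(|Δx|,|Δy|) = gcd(29,24) + gcd(7,20) + gcd(7,6) + gcd(1,6) + gcd(14,4) = 1+1+1+1+2 = 6.

6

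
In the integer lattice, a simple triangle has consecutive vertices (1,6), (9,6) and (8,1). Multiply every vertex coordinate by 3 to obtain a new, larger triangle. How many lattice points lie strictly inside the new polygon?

166

By the shoelace formula, twice the signed area is |[1·6 − 9·6] + [9·1 − 8·6] + [8·6 − 1·1]| = 40, so the area is 20.
Along each edge there are gcd(|Δx|,|Δy|)+1 lattice points, so counting each shared vertex once the boundary has gcd(8,0) + gcd(1,5) + gcd(7,5) = 8+1+1 = 10.
Scaling by 3 multiplies the area by 3² = 9 (so the new area is 180) and multiplies the boundary lattice-point count by 3, giving 30.
By Pick's theorem, the interior count of the dilated polygon is 180 − 30/2 + 1 = 166.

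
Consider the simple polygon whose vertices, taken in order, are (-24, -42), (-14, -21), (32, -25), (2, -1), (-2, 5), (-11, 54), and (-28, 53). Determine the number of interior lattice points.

2138

Using the shoelace formula, 2A = |((-24)·(-21) − (-14)·(-42)) + ((-14)·(-25) − 32·(-21)) + (32·(-1) − 2·(-25)) + (2·5 − (-2)·(-1)) + ((-2)·54 − (-11)·5) + ((-11)·53 − (-28)·54) + ((-28)·(-42) − (-24)·53)| = 4288, so the area is 2144.
Along each edge there are gcd(|Δx|,|Δy|)+1 lattice points, so counting each shared vertex once the boundary has gcd(10,21) + gcd(46,4) + gcd(30,24) + gcd(4,6) + gcd(9,49) + gcd(17,1) + gcd(4,95) = 1+2+6+2+1+1+1 = 14.
By Pick's theorem A = I + B/2 − 1, so I = 2144 − 14/2 + 1 = 2138.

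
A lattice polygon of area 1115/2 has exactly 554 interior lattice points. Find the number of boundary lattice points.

9

Pick's theorem gives A = I + B/2 − 1, so B = 2(A − I + 1) = 2(1115/2 − 554 + 1) = 9.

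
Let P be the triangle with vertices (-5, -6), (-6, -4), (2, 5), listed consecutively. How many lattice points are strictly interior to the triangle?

12

By the shoelace formula, twice the signed area is |((-5)·(-4) − (-6)·(-6)) + ((-6)·5 − 2·(-4)) + (2·(-6) − (-5)·5)| = 25, so the area is 25/2.
The number of boundary lattice points is Σ gcd(|Δx|,|Δy|) = gcd(1,2) + gcd(8,9) + gcd(7,11) = 1+1+1 = 3.
By Pick's theorem A = I + B/2 − 1, so I = 25/2 − 3/2 + 1 = 12.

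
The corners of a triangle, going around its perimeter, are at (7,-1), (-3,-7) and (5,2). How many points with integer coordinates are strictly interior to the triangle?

Using the shoelace formula, 2A = |(7·(-7) − (-3)·(-1)) + ((-3)·2 − 5·(-7)) + (5·(-1) − 7·2)| = 42, so the area is 21.
Summing gcd(|Δx|,|Δy|) over the edges gives the boundary count: gcd(10,6) + gcd(8,9) + gcd(2,3) = 2+1+1 = 4.
Pick's theorem gives I = A − B/2 + 1 = 21 − 4/2 + 1 = 20.

20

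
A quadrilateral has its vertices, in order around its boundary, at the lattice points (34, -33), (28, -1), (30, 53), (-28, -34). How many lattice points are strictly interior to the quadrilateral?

2458

By the shoelace formula, twice the signed area is |(34·(-1) − 28·(-33)) + (28·53 − 30·(-1)) + (30·(-34) − (-28)·53) + ((-28)·(-33) − 34·(-34))| = 4948, so the area is 2474.
Along each edge there are gcd(|Δx|,|Δy|)+1 lattice points, so counting each shared vertex once the boundary has gcd(6,32) + gcd(2,54) + gcd(58,87) + gcd(62,1) = 2+2+29+1 = 34.
By Pick's theorem A = I + B/2 − 1, so I = 2474 − 34/2 + 1 = 2458.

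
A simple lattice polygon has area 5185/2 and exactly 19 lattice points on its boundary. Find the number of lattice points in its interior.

2584

Pick's theorem A = I + B/2 − 1 rearranges to I = A − B/2 + 1 = 5185/2 − 19/2 + 1 = 2584.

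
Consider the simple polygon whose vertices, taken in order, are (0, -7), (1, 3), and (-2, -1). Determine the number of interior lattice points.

By the shoelace formula, twice the signed area is |(0·3 − 1·(-7)) + (1·(-1) − (-2)·3) + ((-2)·(-7) − 0·(-1))| = 26, so the area is 13.
Along each edge there are gcd(|Δx|,|Δy|)+1 lattice points, so counting each shared vertex once the boundary has gcd(1,10) + gcd(3,4) + gcd(2,6) = 1+1+2 = 4.
By Pick's theorem A = I + B/2 − 1, so I = 13 − 4/2 + 1 = 12.

12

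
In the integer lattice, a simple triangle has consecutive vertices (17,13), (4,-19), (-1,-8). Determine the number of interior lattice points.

150

Using the shoelace formula, 2A = |(17·(-19) − 4·13) + (4·(-8) − (-1)·(-19)) + ((-1)·13 − 17·(-8))| = 303, so the area is 303/2.
Summing gcd(|Δx|,|Δy|) over the edges gives the boundary count: gcd(13,32) + gcd(5,11) + gcd(18,21) = 1+1+3 = 5.
By Pick's theorem A = I + B/2 − 1, so I = 303/2 − 5/2 + 1 = 150.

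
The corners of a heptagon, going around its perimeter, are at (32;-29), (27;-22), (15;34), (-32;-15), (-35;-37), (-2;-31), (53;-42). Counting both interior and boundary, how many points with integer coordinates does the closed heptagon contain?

2709

By the shoelace formula, twice the signed area is |(32·(-22) − 27·(-29)) + (27·34 − 15·(-22)) + (15·(-15) − (-32)·34) + ((-32)·(-37) − (-35)·(-15)) + ((-35)·(-31) − (-2)·(-37)) + ((-2)·(-42) − 53·(-31)) + (53·(-29) − 32·(-42))| = 5394, so the area is 2697.
Along each edge there are gcd(|Δx|,|Δy|)+1 lattice points, so counting each shared vertex once the boundary has gcd(5,7) + gcd(12,56) + gcd(47,49) + gcd(3,22) + gcd(33,6) + gcd(55,11) + gcd(21,13) = 1+4+1+1+3+11+1 = 22.
Pick's theorem gives I = A − B/2 + 1 = 2697 − 22/2 + 1 = 2687, so the closed region contains I + B = 2687 + 22 = 2709 lattice points.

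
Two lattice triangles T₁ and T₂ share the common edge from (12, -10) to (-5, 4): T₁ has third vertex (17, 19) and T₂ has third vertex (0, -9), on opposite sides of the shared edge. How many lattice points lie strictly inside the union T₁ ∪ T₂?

356

The union is the simple quadrilateral with vertices (12, -10), (17, 19), (-5, 4), (0, -9) in order.
The shoelace formula gives twice the area as |(12·19 − 17·(-10)) + (17·4 − (-5)·19) + ((-5)·(-9) − 0·4) + (0·(-10) − 12·(-9))| = 714, so the area is 357.
The number of boundary lattice points is Σ gcd(|Δx|,|Δy|) = gcd(5,29) + gcd(22,15) + gcd(5,13) + gcd(12,1) = 1+1+1+1 = 4.
By Pick's theorem I = A − B/2 + 1 = 357 − 4/2 + 1 = 356.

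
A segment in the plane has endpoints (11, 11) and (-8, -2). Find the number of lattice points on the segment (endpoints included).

2

The number of lattice points on a segment between lattice points is gcd(|Δx|,|Δy|) + 1 = gcd(19,13) + 1 = 1 + 1 = 2.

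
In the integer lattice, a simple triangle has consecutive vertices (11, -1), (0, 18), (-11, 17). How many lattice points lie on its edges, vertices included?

4

Along each edge there are gcd(|Δx|,|Δy|)+1 lattice points, so counting each shared vertex once the boundary has gcd(11,19) + gcd(11,1) + gcd(22,18) = 1+1+2 = 4.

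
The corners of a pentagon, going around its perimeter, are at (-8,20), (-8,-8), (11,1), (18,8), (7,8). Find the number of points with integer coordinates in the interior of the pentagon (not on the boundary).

The shoelace formula gives twice the area as |((-8)·(-8) − (-8)·20) + ((-8)·1 − 11·(-8)) + (11·8 − 18·1) + (18·8 − 7·8) + (7·20 − (-8)·8)| = 666, so the area is 333.
Along each edge there are gcd(|Δx|,|Δy|)+1 lattice points, so counting each shared vertex once the boundary has gcd(0,28) + gcd(19,9) + gcd(7,7) + gcd(11,0) + gcd(15,12) = 28+1+7+11+3 = 50.
Pick's theorem gives I = A − B/2 + 1 = 333 − 50/2 + 1 = 309.

309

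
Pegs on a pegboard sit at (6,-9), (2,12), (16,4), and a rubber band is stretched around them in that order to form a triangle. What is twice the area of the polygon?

262

Using the shoelace formula, 2A = |[6·12 − 2·(-9)] + [2·4 − 16·12] + [16·(-9) − 6·4]| = 262, so the area is 131.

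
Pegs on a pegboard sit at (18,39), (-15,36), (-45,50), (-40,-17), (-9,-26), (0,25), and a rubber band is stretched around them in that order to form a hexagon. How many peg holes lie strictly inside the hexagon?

The shoelace formula gives twice the area as |(18·36 − (-15)·39) + ((-15)·50 − (-45)·36) + ((-45)·(-17) − (-40)·50) + ((-40)·(-26) − (-9)·(-17)) + ((-9)·25 − 0·(-26)) + (0·39 − 18·25)| = 5080, so the area is 2540.
Along each edge there are gcd(|Δx|,|Δy|)+1 lattice points, so counting each shared vertex once the boundary has gcd(33,3) + gcd(30,14) + gcd(5,67) + gcd(31,9) + gcd(9,51) + gcd(18,14) = 3+2+1+1+3+2 = 12.
By Pick's theorem A = I + B/2 − 1, so I = 2540 − 12/2 + 1 = 2535.

2535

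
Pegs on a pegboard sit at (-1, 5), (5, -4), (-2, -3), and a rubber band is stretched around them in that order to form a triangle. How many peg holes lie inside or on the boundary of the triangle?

32

By the shoelace formula, twice the signed area is |((-1)·(-4) − 5·5) + (5·(-3) − (-2)·(-4)) + ((-2)·5 − (-1)·(-3))| = 57, so the area is 28.5.
Along each edge there are gcd(|Δx|,|Δy|)+1 lattice points, so counting each shared vertex once the boundary has gcd(6,9) + gcd(7,1) + gcd(1,8) = 3+1+1 = 5.
Pick's theorem gives I = A − B/2 + 1 = 28.5 − 5/2 + 1 = 27, so the closed region contains I + B = 27 + 5 = 32 lattice points.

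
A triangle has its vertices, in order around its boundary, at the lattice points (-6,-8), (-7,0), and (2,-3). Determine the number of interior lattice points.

By the shoelace formula, twice the signed area is |((-6)·0 − (-7)·(-8)) + ((-7)·(-3) − 2·0) + (2·(-8) − (-6)·(-3))| = 69, so the area is 34.5.
The number of boundary lattice points is Σ gcd(|Δx|,|Δy|) = gcd(1,8) + gcd(9,3) + gcd(8,5) = 1+3+1 = 5.
By Pick's theorem A = I + B/2 − 1, so I = 34.5 − 5/2 + 1 = 33.

33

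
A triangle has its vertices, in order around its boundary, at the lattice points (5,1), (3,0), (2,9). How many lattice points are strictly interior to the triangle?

9

The shoelace formula gives twice the area as |[5·0 − 3·1] + [3·9 − 2·0] + [2·1 − 5·9]| = 19, so the area is 19/2.
Summing gcd(|Δx|,|Δy|) over the edges gives the boundary count: gcd(2,1) + gcd(1,9) + gcd(3,8) = 1+1+1 = 3.
By Pick's theorem A = I + B/2 − 1, so I = 19/2 − 3/2 + 1 = 9.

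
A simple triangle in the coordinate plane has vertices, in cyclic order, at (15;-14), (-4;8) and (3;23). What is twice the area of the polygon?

Using the shoelace formula, 2A = |[15·8 − (-4)·(-14)] + [(-4)·23 − 3·8] + [3·(-14) − 15·23]| = 439, so the area is 219.5.

439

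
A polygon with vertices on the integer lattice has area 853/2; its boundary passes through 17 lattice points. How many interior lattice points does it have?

419

Pick's theorem A = I + B/2 − 1 rearranges to I = A − B/2 + 1 = 853/2 − 17/2 + 1 = 419.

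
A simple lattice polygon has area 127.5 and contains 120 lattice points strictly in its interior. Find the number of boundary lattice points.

17

Pick's theorem gives A = I + B/2 − 1, so B = 2(A − I + 1) = 2(127.5 − 120 + 1) = 17.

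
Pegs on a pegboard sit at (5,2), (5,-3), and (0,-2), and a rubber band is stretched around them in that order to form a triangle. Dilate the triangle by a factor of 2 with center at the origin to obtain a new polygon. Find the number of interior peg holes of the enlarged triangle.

Using the shoelace formula, 2A = |[5·(-3) − 5·2] + [5·(-2) − 0·(-3)] + [0·2 − 5·(-2)]| = 25, so the area is 12.5.
The number of boundary lattice points is Σ gcd(|Δx|,|Δy|) = gcd(0,5) + gcd(5,1) + gcd(5,4) = 5+1+1 = 7.
Scaling by 2 multiplies the area by 2² = 4 (so the new area is 50) and multiplies the boundary lattice-point count by 2, giving 14.
By Pick's theorem, the interior count of the dilated polygon is 50 − 14/2 + 1 = 44.

44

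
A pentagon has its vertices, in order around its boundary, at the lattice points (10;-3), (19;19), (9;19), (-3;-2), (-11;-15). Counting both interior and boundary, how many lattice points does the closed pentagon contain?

The shoelace formula gives twice the area as |[10·19 − 19·(-3)] + [19·19 − 9·19] + [9·(-2) − (-3)·19] + [(-3)·(-15) − (-11)·(-2)] + [(-11)·(-3) − 10·(-15)]| = 682, so the area is 341.
Summing gcd(|Δx|,|Δy|) over the edges gives the boundary count: gcd(9,22) + gcd(10,0) + gcd(12,21) + gcd(8,13) + gcd(21,12) = 1+10+3+1+3 = 18.
Pick's theorem gives I = A − B/2 + 1 = 341 − 18/2 + 1 = 333, so the closed region contains I + B = 333 + 18 = 351 lattice points.

351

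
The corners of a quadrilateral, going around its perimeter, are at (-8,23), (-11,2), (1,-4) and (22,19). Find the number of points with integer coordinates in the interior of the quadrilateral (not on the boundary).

Using the shoelace formula, 2A = |[(-8)·2 − (-11)·23] + [(-11)·(-4) − 1·2] + [1·19 − 22·(-4)] + [22·23 − (-8)·19]| = 1044, so the area is 522.
The number of boundary lattice points is Σ gcd(|Δx|,|Δy|) = gcd(3,21) + gcd(12,6) + gcd(21,23) + gcd(30,4) = 3+6+1+2 = 12.
Pick's theorem gives I = A − B/2 + 1 = 522 − 12/2 + 1 = 517.

517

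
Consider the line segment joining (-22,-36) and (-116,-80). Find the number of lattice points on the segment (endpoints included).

The number of lattice points on a segment between lattice points is gcd(|Δx|,|Δy|) + 1 = gcd(94,44) + 1 = 2 + 1 = 3.

3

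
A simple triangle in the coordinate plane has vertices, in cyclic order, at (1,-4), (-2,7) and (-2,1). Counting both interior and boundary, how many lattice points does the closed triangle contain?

By the shoelace formula, twice the signed area is |(1·7 − (-2)·(-4)) + ((-2)·1 − (-2)·7) + ((-2)·(-4) − 1·1)| = 18, so the area is 9.
The number of boundary lattice points is Σ gcd(|Δx|,|Δy|) = gcd(3,11) + gcd(0,6) + gcd(3,5) = 1+6+1 = 8.
Pick's theorem gives I = A − B/2 + 1 = 9 − 8/2 + 1 = 6, so the closed region contains I + B = 6 + 8 = 14 lattice points.

14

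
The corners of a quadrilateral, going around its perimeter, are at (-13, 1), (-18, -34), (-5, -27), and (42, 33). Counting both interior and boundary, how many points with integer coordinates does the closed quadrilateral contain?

1113

The shoelace formula gives twice the area as |[(-13)·(-34) − (-18)·1] + [(-18)·(-27) − (-5)·(-34)] + [(-5)·33 − 42·(-27)] + [42·1 − (-13)·33]| = 2216, so the area is 1108.
Summing gcd(|Δx|,|Δy|) over the edges gives the boundary count: gcd(5,35) + gcd(13,7) + gcd(47,60) + gcd(55,32) = 5+1+1+1 = 8.
Pick's theorem gives I = A − B/2 + 1 = 1108 − 8/2 + 1 = 1105, so the closed region contains I + B = 1105 + 8 = 1113 lattice points.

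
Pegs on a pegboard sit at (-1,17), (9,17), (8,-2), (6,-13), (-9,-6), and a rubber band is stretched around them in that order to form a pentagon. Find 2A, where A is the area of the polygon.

Using the shoelace formula, 2A = |[(-1)·17 − 9·17] + [9·(-2) − 8·17] + [8·(-13) − 6·(-2)] + [6·(-6) − (-9)·(-13)] + [(-9)·17 − (-1)·(-6)]| = 728, so the area is 364.

728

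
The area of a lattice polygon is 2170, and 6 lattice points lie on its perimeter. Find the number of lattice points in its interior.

From Pick's theorem, I = A − B/2 + 1 = 2170 − 6/2 + 1 = 2168.

2168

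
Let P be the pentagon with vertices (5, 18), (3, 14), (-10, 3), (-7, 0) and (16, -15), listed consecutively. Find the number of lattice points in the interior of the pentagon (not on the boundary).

The shoelace formula gives twice the area as |[5·14 − 3·18] + [3·3 − (-10)·14] + [(-10)·0 − (-7)·3] + [(-7)·(-15) − 16·0] + [16·18 − 5·(-15)]| = 654, so the area is 327.
The number of boundary lattice points is Σ gcd(|Δx|,|Δy|) = gcd(2,4) + gcd(13,11) + gcd(3,3) + gcd(23,15) + gcd(11,33) = 2+1+3+1+11 = 18.
Pick's theorem gives I = A − B/2 + 1 = 327 − 18/2 + 1 = 319.

319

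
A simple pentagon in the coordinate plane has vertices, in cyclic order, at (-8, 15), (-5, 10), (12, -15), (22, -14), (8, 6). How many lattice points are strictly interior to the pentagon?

Using the shoelace formula, 2A = |[(-8)·10 − (-5)·15] + [(-5)·(-15) − 12·10] + [12·(-14) − 22·(-15)] + [22·6 − 8·(-14)] + [8·15 − (-8)·6]| = 524, so the area is 262.
Summing gcd(|Δx|,|Δy|) over the edges gives the boundary count: gcd(3,5) + gcd(17,25) + gcd(10,1) + gcd(14,20) + gcd(16,9) = 1+1+1+2+1 = 6.
By Pick's theorem A = I + B/2 − 1, so I = 262 − 6/2 + 1 = 260.

260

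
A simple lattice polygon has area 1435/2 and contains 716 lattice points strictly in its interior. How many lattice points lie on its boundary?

5

Pick's theorem gives A = I + B/2 − 1, so B = 2(A − I + 1) = 2(1435/2 − 716 + 1) = 5.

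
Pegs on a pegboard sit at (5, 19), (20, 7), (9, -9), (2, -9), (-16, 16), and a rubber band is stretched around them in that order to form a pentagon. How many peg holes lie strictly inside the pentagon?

567

Using the shoelace formula, 2A = |(5·7 − 20·19) + (20·(-9) − 9·7) + (9·(-9) − 2·(-9)) + (2·16 − (-16)·(-9)) + ((-16)·19 − 5·16)| = 1147, so the area is 573.5.
Summing gcd(|Δx|,|Δy|) over the edges gives the boundary count: gcd(15,12) + gcd(11,16) + gcd(7,0) + gcd(18,25) + gcd(21,3) = 3+1+7+1+3 = 15.
Pick's theorem gives I = A − B/2 + 1 = 573.5 − 15/2 + 1 = 567.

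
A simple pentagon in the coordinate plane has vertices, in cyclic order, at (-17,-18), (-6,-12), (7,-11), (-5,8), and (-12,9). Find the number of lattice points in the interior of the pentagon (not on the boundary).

332

By the shoelace formula, twice the signed area is |((-17)·(-12) − (-6)·(-18)) + ((-6)·(-11) − 7·(-12)) + (7·8 − (-5)·(-11)) + ((-5)·9 − (-12)·8) + ((-12)·(-18) − (-17)·9)| = 667, so the area is 667/2.
Summing gcd(|Δx|,|Δy|) over the edges gives the boundary count: gcd(11,6) + gcd(13,1) + gcd(12,19) + gcd(7,1) + gcd(5,27) = 1+1+1+1+1 = 5.
Pick's theorem gives I = A − B/2 + 1 = 667/2 − 5/2 + 1 = 332.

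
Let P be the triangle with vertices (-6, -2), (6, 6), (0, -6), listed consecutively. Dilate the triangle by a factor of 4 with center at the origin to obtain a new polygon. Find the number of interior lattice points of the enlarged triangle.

745

The shoelace formula gives twice the area as |((-6)·6 − 6·(-2)) + (6·(-6) − 0·6) + (0·(-2) − (-6)·(-6))| = 96, so the area is 48.
Along each edge there are gcd(|Δx|,|Δy|)+1 lattice points, so counting each shared vertex once the boundary has gcd(12,8) + gcd(6,12) + gcd(6,4) = 4+6+2 = 12.
Scaling by 4 multiplies the area by 4² = 16 (so the new area is 768) and multiplies the boundary lattice-point count by 4, giving 48.
By Pick's theorem, the interior count of the dilated polygon is 768 − 48/2 + 1 = 745.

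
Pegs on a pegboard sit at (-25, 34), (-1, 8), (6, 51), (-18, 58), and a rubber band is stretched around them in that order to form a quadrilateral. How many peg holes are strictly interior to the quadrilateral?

918

By the shoelace formula, twice the signed area is |((-25)·8 − (-1)·34) + ((-1)·51 − 6·8) + (6·58 − (-18)·51) + ((-18)·34 − (-25)·58)| = 1839, so the area is 919.5.
Along each edge there are gcd(|Δx|,|Δy|)+1 lattice points, so counting each shared vertex once the boundary has gcd(24,26) + gcd(7,43) + gcd(24,7) + gcd(7,24) = 2+1+1+1 = 5.
By Pick's theorem A = I + B/2 − 1, so I = 919.5 − 5/2 + 1 = 918.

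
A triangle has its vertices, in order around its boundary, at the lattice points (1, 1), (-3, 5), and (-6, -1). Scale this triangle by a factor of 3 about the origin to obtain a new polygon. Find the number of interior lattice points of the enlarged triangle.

151

By the shoelace formula, twice the signed area is |(1·5 − (-3)·1) + ((-3)·(-1) − (-6)·5) + ((-6)·1 − 1·(-1))| = 36, so the area is 18.
Summing gcd(|Δx|,|Δy|) over the edges gives the boundary count: gcd(4,4) + gcd(3,6) + gcd(7,2) = 4+3+1 = 8.
Scaling by 3 multiplies the area by 3² = 9 (so the new area is 162) and multiplies the boundary lattice-point count by 3, giving 24.
By Pick's theorem, the interior count of the dilated polygon is 162 − 24/2 + 1 = 151.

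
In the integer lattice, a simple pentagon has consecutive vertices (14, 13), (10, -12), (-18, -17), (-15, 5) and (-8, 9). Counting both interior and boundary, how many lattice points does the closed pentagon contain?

681

Using the shoelace formula, 2A = |[14·(-12) − 10·13] + [10·(-17) − (-18)·(-12)] + [(-18)·5 − (-15)·(-17)] + [(-15)·9 − (-8)·5] + [(-8)·13 − 14·9]| = 1354, so the area is 677.
Along each edge there are gcd(|Δx|,|Δy|)+1 lattice points, so counting each shared vertex once the boundary has gcd(4,25) + gcd(28,5) + gcd(3,22) + gcd(7,4) + gcd(22,4) = 1+1+1+1+2 = 6.
Pick's theorem gives I = A − B/2 + 1 = 677 − 6/2 + 1 = 675, so the closed region contains I + B = 675 + 6 = 681 lattice points.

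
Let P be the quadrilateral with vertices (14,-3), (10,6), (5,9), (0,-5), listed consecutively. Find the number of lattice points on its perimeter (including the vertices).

Summing gcd(|Δx|,|Δy|) over the edges gives the boundary count: gcd(4,9) + gcd(5,3) + gcd(5,14) + gcd(14,2) = 1+1+1+2 = 5.

5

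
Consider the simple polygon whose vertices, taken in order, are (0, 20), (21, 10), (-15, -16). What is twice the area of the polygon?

906

Using the shoelace formula, 2A = |[0·10 − 21·20] + [21·(-16) − (-15)·10] + [(-15)·20 − 0·(-16)]| = 906, so the area is 453.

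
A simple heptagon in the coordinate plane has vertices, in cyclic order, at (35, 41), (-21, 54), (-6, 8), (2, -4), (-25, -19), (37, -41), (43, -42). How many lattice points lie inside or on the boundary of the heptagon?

3981

The shoelace formula gives twice the area as |[35·54 − (-21)·41] + [(-21)·8 − (-6)·54] + [(-6)·(-4) − 2·8] + [2·(-19) − (-25)·(-4)] + [(-25)·(-41) − 37·(-19)] + [37·(-42) − 43·(-41)] + [43·41 − 35·(-42)]| = 7947, so the area is 7947/2.
Along each edge there are gcd(|Δx|,|Δy|)+1 lattice points, so counting each shared vertex once the boundary has gcd(56,13) + gcd(15,46) + gcd(8,12) + gcd(27,15) + gcd(62,22) + gcd(6,1) + gcd(8,83) = 1+1+4+3+2+1+1 = 13.
Pick's theorem gives I = A − B/2 + 1 = 7947/2 − 13/2 + 1 = 3968, so the closed region contains I + B = 3968 + 13 = 3981 lattice points.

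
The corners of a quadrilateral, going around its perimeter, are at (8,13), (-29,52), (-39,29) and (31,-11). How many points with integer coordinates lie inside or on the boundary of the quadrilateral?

1008

The shoelace formula gives twice the area as |(8·52 − (-29)·13) + ((-29)·29 − (-39)·52) + ((-39)·(-11) − 31·29) + (31·13 − 8·(-11))| = 2001, so the area is 1000.5.
Summing gcd(|Δx|,|Δy|) over the edges gives the boundary count: gcd(37,39) + gcd(10,23) + gcd(70,40) + gcd(23,24) = 1+1+10+1 = 13.
Pick's theorem gives I = A − B/2 + 1 = 1000.5 − 13/2 + 1 = 995, so the closed region contains I + B = 995 + 13 = 1008 lattice points.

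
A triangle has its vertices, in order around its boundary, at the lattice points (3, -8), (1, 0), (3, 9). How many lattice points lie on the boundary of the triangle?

20

The number of boundary lattice points is Σ gcd(|Δx|,|Δy|) = gcd(2,8) + gcd(2,9) + gcd(0,17) = 2+1+17 = 20.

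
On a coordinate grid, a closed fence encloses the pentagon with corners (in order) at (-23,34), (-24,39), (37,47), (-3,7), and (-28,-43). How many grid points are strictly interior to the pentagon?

1901

By the shoelace formula, twice the signed area is |((-23)·39 − (-24)·34) + ((-24)·47 − 37·39) + (37·7 − (-3)·47) + ((-3)·(-43) − (-28)·7) + ((-28)·34 − (-23)·(-43))| = 3868, so the area is 1934.
Summing gcd(|Δx|,|Δy|) over the edges gives the boundary count: gcd(1,5) + gcd(61,8) + gcd(40,40) + gcd(25,50) + gcd(5,77) = 1+1+40+25+1 = 68.
Pick's theorem gives I = A − B/2 + 1 = 1934 − 68/2 + 1 = 1901.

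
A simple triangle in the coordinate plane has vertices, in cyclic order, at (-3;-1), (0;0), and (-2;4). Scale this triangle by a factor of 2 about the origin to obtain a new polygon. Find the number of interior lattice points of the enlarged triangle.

25

The shoelace formula gives twice the area as |[(-3)·0 − 0·(-1)] + [0·4 − (-2)·0] + [(-2)·(-1) − (-3)·4]| = 14, so the area is 7.
The number of boundary lattice points is Σ gcd(|Δx|,|Δy|) = gcd(3,1) + gcd(2,4) + gcd(1,5) = 1+2+1 = 4.
Scaling by 2 multiplies the area by 2² = 4 (so the new area is 28) and multiplies the boundary lattice-point count by 2, giving 8.
By Pick's theorem, the interior count of the dilated polygon is 28 − 8/2 + 1 = 25.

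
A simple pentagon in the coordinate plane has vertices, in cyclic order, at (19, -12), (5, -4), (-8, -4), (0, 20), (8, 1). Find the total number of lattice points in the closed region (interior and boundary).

The shoelace formula gives twice the area as |[19·(-4) − 5·(-12)] + [5·(-4) − (-8)·(-4)] + [(-8)·20 − 0·(-4)] + [0·1 − 8·20] + [8·(-12) − 19·1]| = 503, so the area is 503/2.
Summing gcd(|Δx|,|Δy|) over the edges gives the boundary count: gcd(14,8) + gcd(13,0) + gcd(8,24) + gcd(8,19) + gcd(11,13) = 2+13+8+1+1 = 25.
Pick's theorem gives I = A − B/2 + 1 = 503/2 − 25/2 + 1 = 240, so the closed region contains I + B = 240 + 25 = 265 lattice points.

265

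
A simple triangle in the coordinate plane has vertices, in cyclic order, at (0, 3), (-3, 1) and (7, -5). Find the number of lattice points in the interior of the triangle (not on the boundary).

The shoelace formula gives twice the area as |[0·1 − (-3)·3] + [(-3)·(-5) − 7·1] + [7·3 − 0·(-5)]| = 38, so the area is 19.
Along each edge there are gcd(|Δx|,|Δy|)+1 lattice points, so counting each shared vertex once the boundary has gcd(3,2) + gcd(10,6) + gcd(7,8) = 1+2+1 = 4.
Pick's theorem gives I = A − B/2 + 1 = 19 − 4/2 + 1 = 18.

18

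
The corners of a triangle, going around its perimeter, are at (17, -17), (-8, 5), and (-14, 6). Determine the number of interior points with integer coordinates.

53

By the shoelace formula, twice the signed area is |(17·5 − (-8)·(-17)) + ((-8)·6 − (-14)·5) + ((-14)·(-17) − 17·6)| = 107, so the area is 53.5.
The number of boundary lattice points is Σ gcd(|Δx|,|Δy|) = gcd(25,22) + gcd(6,1) + gcd(31,23) = 1+1+1 = 3.
By Pick's theorem A = I + B/2 − 1, so I = 53.5 − 3/2 + 1 = 53.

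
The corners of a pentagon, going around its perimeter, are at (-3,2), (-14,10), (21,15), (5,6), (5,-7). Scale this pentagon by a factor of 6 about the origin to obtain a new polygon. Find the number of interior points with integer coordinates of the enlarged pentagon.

By the shoelace formula, twice the signed area is |[(-3)·10 − (-14)·2] + [(-14)·15 − 21·10] + [21·6 − 5·15] + [5·(-7) − 5·6] + [5·2 − (-3)·(-7)]| = 447, so the area is 447/2.
Along each edge there are gcd(|Δx|,|Δy|)+1 lattice points, so counting each shared vertex once the boundary has gcd(11,8) + gcd(35,5) + gcd(16,9) + gcd(0,13) + gcd(8,9) = 1+5+1+13+1 = 21.
Scaling by 6 multiplies the area by 6² = 36 (so the new area is 8046) and multiplies the boundary lattice-point count by 6, giving 126.
By Pick's theorem, the interior count of the dilated polygon is 8046 − 126/2 + 1 = 7984.

7984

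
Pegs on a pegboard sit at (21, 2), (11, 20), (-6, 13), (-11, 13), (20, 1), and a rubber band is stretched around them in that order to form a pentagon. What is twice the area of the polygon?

The shoelace formula gives twice the area as |(21·20 − 11·2) + (11·13 − (-6)·20) + ((-6)·13 − (-11)·13) + ((-11)·1 − 20·13) + (20·2 − 21·1)| = 474, so the area is 237.

474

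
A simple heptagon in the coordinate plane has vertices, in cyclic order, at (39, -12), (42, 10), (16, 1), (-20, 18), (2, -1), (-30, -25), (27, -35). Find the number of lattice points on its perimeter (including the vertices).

Summing gcd(|Δx|,|Δy|) over the edges gives the boundary count: gcd(3,22) + gcd(26,9) + gcd(36,17) + gcd(22,19) + gcd(32,24) + gcd(57,10) + gcd(12,23) = 1+1+1+1+8+1+1 = 14.

14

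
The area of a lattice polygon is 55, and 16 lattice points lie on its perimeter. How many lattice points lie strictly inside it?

Pick's theorem A = I + B/2 − 1 rearranges to I = A − B/2 + 1 = 55 − 16/2 + 1 = 48.

48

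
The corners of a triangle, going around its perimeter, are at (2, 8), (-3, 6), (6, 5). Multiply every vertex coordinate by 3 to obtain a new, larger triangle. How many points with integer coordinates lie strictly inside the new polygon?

100

Using the shoelace formula, 2A = |[2·6 − (-3)·8] + [(-3)·5 − 6·6] + [6·8 − 2·5]| = 23, so the area is 11.5.
Summing gcd(|Δx|,|Δy|) over the edges gives the boundary count: gcd(5,2) + gcd(9,1) + gcd(4,3) = 1+1+1 = 3.
Scaling by 3 multiplies the area by 3² = 9 (so the new area is 207/2) and multiplies the boundary lattice-point count by 3, giving 9.
By Pick's theorem, the interior count of the dilated polygon is 207/2 − 9/2 + 1 = 100.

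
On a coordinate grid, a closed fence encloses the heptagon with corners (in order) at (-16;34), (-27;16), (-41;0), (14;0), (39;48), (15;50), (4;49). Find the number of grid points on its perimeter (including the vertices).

67

The number of boundary lattice points is Σ gcd(|Δx|,|Δy|) = gcd(11,18) + gcd(14,16) + gcd(55,0) + gcd(25,48) + gcd(24,2) + gcd(11,1) + gcd(20,15) = 1+2+55+1+2+1+5 = 67.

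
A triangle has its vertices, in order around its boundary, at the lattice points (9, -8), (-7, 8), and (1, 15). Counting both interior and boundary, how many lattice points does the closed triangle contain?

130

By the shoelace formula, twice the signed area is |(9·8 − (-7)·(-8)) + ((-7)·15 − 1·8) + (1·(-8) − 9·15)| = 240, so the area is 120.
The number of boundary lattice points is Σ gcd(|Δx|,|Δy|) = gcd(16,16) + gcd(8,7) + gcd(8,23) = 16+1+1 = 18.
Pick's theorem gives I = A − B/2 + 1 = 120 − 18/2 + 1 = 112, so the closed region contains I + B = 112 + 18 = 130 lattice points.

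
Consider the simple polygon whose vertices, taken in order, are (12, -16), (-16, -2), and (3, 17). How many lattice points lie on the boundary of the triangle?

Summing gcd(|Δx|,|Δy|) over the edges gives the boundary count: gcd(28,14) + gcd(19,19) + gcd(9,33) = 14+19+3 = 36.

36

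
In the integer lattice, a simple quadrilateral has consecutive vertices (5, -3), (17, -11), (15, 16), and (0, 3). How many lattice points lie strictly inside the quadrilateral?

229

The shoelace formula gives twice the area as |[5·(-11) − 17·(-3)] + [17·16 − 15·(-11)] + [15·3 − 0·16] + [0·(-3) − 5·3]| = 463, so the area is 231.5.
The number of boundary lattice points is Σ gcd(|Δx|,|Δy|) = gcd(12,8) + gcd(2,27) + gcd(15,13) + gcd(5,6) = 4+1+1+1 = 7.
By Pick's theorem A = I + B/2 − 1, so I = 231.5 − 7/2 + 1 = 229.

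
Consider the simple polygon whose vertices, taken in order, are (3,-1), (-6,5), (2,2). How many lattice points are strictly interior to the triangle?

The shoelace formula gives twice the area as |(3·5 − (-6)·(-1)) + ((-6)·2 − 2·5) + (2·(-1) − 3·2)| = 21, so the area is 21/2.
Along each edge there are gcd(|Δx|,|Δy|)+1 lattice points, so counting each shared vertex once the boundary has gcd(9,6) + gcd(8,3) + gcd(1,3) = 3+1+1 = 5.
Pick's theorem gives I = A − B/2 + 1 = 21/2 − 5/2 + 1 = 9.

9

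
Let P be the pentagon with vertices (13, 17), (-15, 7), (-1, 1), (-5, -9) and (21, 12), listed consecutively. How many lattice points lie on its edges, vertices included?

The number of boundary lattice points is Σ gcd(|Δx|,|Δy|) = gcd(28,10) + gcd(14,6) + gcd(4,10) + gcd(26,21) + gcd(8,5) = 2+2+2+1+1 = 8.

8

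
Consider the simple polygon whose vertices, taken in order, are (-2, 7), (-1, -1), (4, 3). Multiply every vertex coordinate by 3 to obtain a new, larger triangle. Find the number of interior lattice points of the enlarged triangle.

193

Using the shoelace formula, 2A = |((-2)·(-1) − (-1)·7) + ((-1)·3 − 4·(-1)) + (4·7 − (-2)·3)| = 44, so the area is 22.
Along each edge there are gcd(|Δx|,|Δy|)+1 lattice points, so counting each shared vertex once the boundary has gcd(1,8) + gcd(5,4) + gcd(6,4) = 1+1+2 = 4.
Scaling by 3 multiplies the area by 3² = 9 (so the new area is 198) and multiplies the boundary lattice-point count by 3, giving 12.
By Pick's theorem, the interior count of the dilated polygon is 198 − 12/2 + 1 = 193.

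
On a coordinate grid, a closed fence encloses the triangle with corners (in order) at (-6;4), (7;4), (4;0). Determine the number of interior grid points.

By the shoelace formula, twice the signed area is |((-6)·4 − 7·4) + (7·0 − 4·4) + (4·4 − (-6)·0)| = 52, so the area is 26.
Along each edge there are gcd(|Δx|,|Δy|)+1 lattice points, so counting each shared vertex once the boundary has gcd(13,0) + gcd(3,4) + gcd(10,4) = 13+1+2 = 16.
By Pick's theorem A = I + B/2 − 1, so I = 26 − 16/2 + 1 = 19.

19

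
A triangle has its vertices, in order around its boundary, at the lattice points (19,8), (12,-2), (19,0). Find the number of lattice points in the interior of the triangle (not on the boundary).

Using the shoelace formula, 2A = |[19·(-2) − 12·8] + [12·0 − 19·(-2)] + [19·8 − 19·0]| = 56, so the area is 28.
The number of boundary lattice points is Σ gcd(|Δx|,|Δy|) = gcd(7,10) + gcd(7,2) + gcd(0,8) = 1+1+8 = 10.
Pick's theorem gives I = A − B/2 + 1 = 28 − 10/2 + 1 = 24.

24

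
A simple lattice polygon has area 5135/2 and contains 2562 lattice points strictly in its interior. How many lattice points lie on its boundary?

Pick's theorem gives A = I + B/2 − 1, so B = 2(A − I + 1) = 2(5135/2 − 2562 + 1) = 13.

13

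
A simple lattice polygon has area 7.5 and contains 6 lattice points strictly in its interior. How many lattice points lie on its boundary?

5

Pick's theorem gives A = I + B/2 − 1, so B = 2(A − I + 1) = 2(7.5 − 6 + 1) = 5.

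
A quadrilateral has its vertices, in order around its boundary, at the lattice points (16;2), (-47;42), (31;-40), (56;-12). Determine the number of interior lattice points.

1756

The shoelace formula gives twice the area as |[16·42 − (-47)·2] + [(-47)·(-40) − 31·42] + [31·(-12) − 56·(-40)] + [56·2 − 16·(-12)]| = 3516, so the area is 1758.
Along each edge there are gcd(|Δx|,|Δy|)+1 lattice points, so counting each shared vertex once the boundary has gcd(63,40) + gcd(78,82) + gcd(25,28) + gcd(40,14) = 1+2+1+2 = 6.
Pick's theorem gives I = A − B/2 + 1 = 1758 − 6/2 + 1 = 1756.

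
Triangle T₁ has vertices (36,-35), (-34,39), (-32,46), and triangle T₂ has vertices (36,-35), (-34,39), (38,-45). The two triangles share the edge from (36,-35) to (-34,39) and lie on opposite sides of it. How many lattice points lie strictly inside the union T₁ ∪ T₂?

The union is the simple quadrilateral with vertices (36,-35), (-32,46), (-34,39), (38,-45) in order.
The shoelace formula gives twice the area as |(36·46 − (-32)·(-35)) + ((-32)·39 − (-34)·46) + ((-34)·(-45) − 38·39) + (38·(-35) − 36·(-45))| = 1190, so the area is 595.
Summing gcd(|Δx|,|Δy|) over the edges gives the boundary count: gcd(68,81) + gcd(2,7) + gcd(72,84) + gcd(2,10) = 1+1+12+2 = 16.
By Pick's theorem I = A − B/2 + 1 = 595 − 16/2 + 1 = 588.

588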